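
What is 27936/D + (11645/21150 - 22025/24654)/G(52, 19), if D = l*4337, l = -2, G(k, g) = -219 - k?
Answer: -32883606059246/10214220429945 ≈ -3.2194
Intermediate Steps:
D = -8674 (D = -2*4337 = -8674)
27936/D + (11645/21150 - 22025/24654)/G(52, 19) = 27936/(-8674) + (11645/21150 - 22025/24654)/(-219 - 1*52) = 27936*(-1/8674) + (11645*(1/21150) - 22025*1/24654)/(-219 - 52) = -13968/4337 + (2329/4230 - 22025/24654)/(-271) = -13968/4337 - 2978882/8690535*(-1/271) = -13968/4337 + 2978882/2355134985 = -32883606059246/10214220429945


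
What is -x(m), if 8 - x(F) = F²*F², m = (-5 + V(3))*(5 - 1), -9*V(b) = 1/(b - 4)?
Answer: 959460088/6561 ≈ 1.4624e+5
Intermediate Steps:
V(b) = -1/(9*(-4 + b)) (V(b) = -1/(9*(b - 4)) = -1/(9*(-4 + b)))
m = -176/9 (m = (-5 - 1/(-36 + 9*3))*(5 - 1) = (-5 - 1/(-36 + 27))*4 = (-5 - 1/(-9))*4 = (-5 - 1*(-⅑))*4 = (-5 + ⅑)*4 = -44/9*4 = -176/9 ≈ -19.556)
x(F) = 8 - F⁴ (x(F) = 8 - F²*F² = 8 - F⁴)
-x(m) = -(8 - (-176/9)⁴) = -(8 - 1*959512576/6561) = -(8 - 959512576/6561) = -1*(-959460088/6561) = 959460088/6561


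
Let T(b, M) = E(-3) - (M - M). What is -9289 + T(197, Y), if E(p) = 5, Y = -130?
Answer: -9284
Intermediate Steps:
T(b, M) = 5 (T(b, M) = 5 - (M - M) = 5 - 1*0 = 5 + 0 = 5)
-9289 + T(197, Y) = -9289 + 5 = -9284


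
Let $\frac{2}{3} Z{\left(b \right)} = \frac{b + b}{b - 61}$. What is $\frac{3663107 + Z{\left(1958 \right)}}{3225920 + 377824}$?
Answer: $\frac{71638349}{70477344} \approx 1.0165$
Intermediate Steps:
$Z{\left(b \right)} = \frac{3 b}{-61 + b}$ ($Z{\left(b \right)} = \frac{3 \frac{b + b}{b - 61}}{2} = \frac{3 \frac{2 b}{-61 + b}}{2} = \frac{3 b}{-61 + b}$)
$\frac{3663107 + Z{\left(1958 \right)}}{3225920 + 377824} = \frac{3663107 + 3 \cdot 1958 \frac{1}{-61 + 1958}}{3225920 + 377824} = \frac{3663107 + 3 \cdot 1958 \cdot \frac{1}{1897}}{3603744} = \left(3663107 + 3 \cdot 1958 \cdot \frac{1}{1897}\right) \frac{1}{3603744} = \left(3663107 + \frac{5874}{1897}\right) \frac{1}{3603744} = \frac{6948919853}{1897} \cdot \frac{1}{3603744} = \frac{71638349}{70477344}$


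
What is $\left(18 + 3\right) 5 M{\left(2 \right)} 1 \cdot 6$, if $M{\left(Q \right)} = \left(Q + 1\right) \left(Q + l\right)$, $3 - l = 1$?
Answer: $7560$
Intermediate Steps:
$l = 2$ ($l = 3 - 1 = 2$)
$M{\left(Q \right)} = \left(1 + Q\right) \left(2 + Q\right)$ ($M{\left(Q \right)} = \left(Q + 1\right) \left(Q + 2\right) = \left(1 + Q\right) \left(2 + Q\right)$)
$\left(18 + 3\right) 5 M{\left(2 \right)} 1 \cdot 6 = \left(18 + 3\right) 5 \left(2 + 2^{2} + 3 \cdot 2\right) 1 \cdot 6 = 21 \cdot 5 \left(2 + 4 + 6\right) 6 = 21 \cdot 5 \cdot 12 \cdot 6 = 21 \cdot 60 \cdot 6 = 21 \cdot 360 = 7560$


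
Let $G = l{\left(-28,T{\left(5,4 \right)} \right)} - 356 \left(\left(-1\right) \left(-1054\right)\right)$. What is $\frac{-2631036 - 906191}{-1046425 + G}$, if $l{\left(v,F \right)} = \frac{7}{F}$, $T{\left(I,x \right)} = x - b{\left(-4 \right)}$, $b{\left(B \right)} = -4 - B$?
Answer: $\frac{14148908}{5686589} \approx 2.4881$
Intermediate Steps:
$T{\left(I,x \right)} = x$ ($T{\left(I,x \right)} = x - \left(-4 - -4\right) = x - \left(-4 + 4\right) = x - 0 = x + 0 = x$)
$G = - \frac{1500889}{4}$ ($G = \frac{7}{4} - 356 \left(\left(-1\right) \left(-1054\right)\right) = 7 \cdot \frac{1}{4} - 375224 = \frac{7}{4} - 375224 = - \frac{1500889}{4} \approx -3.7522 \cdot 10^{5}$)
$\frac{-2631036 - 906191}{-1046425 + G} = \frac{-2631036 - 906191}{-1046425 - \frac{1500889}{4}} = - \frac{3537227}{- \frac{5686589}{4}} = \left(-3537227\right) \left(- \frac{4}{5686589}\right) = \frac{14148908}{5686589}$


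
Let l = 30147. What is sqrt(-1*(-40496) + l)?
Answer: sqrt(70643) ≈ 265.79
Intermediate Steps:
sqrt(-1*(-40496) + l) = sqrt(-1*(-40496) + 30147) = sqrt(40496 + 30147) = sqrt(70643)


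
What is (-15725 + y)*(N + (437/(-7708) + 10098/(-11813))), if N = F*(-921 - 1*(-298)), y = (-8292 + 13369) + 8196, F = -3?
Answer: -104270109070343/22763651 ≈ -4.5806e+6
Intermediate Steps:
y = 13273 (y = 5077 + 8196 = 13273)
N = 1869 (N = -3*(-921 - 1*(-298)) = -3*(-921 + 298) = -3*(-623) = 1869)
(-15725 + y)*(N + (437/(-7708) + 10098/(-11813))) = (-15725 + 13273)*(1869 + (437/(-7708) + 10098/(-11813))) = -2452*(1869 + (437*(-1/7708) + 10098*(-1/11813))) = -2452*(1869 + (-437/7708 - 10098/11813)) = -2452*(1869 - 82997665/91054604) = -2452*170098057211/91054604 = -104270109070343/22763651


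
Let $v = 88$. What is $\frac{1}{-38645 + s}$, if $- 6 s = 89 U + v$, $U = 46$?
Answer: $- \frac{1}{39342} \approx -2.5418 \cdot 10^{-5}$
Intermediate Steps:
$s = -697$ ($s = - \frac{89 \cdot 46 + 88}{6} = - \frac{4094 + 88}{6} = \left(- \frac{1}{6}\right) 4182 = -697$)
$\frac{1}{-38645 + s} = \frac{1}{-38645 - 697} = \frac{1}{-39342} = - \frac{1}{39342}$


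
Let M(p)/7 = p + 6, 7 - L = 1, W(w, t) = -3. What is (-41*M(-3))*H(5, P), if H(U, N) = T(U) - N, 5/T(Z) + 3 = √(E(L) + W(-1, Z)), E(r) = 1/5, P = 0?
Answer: 64575/59 + 4305*I*√70/59 ≈ 1094.5 + 610.48*I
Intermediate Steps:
L = 6 (L = 7 - 1*1 = 7 - 1 = 6)
E(r) = ⅕
M(p) = 42 + 7*p (M(p) = 7*(p + 6) = 7*(6 + p) = 42 + 7*p)
T(Z) = 5/(-3 + I*√70/5) (T(Z) = 5/(-3 + √(⅕ - 3)) = 5/(-3 + √(-14/5)) = 5/(-3 + I*√70/5))
H(U, N) = -75/59 - N - 5*I*√70/59 (H(U, N) = (-75/59 - 5*I*√70/59) - N = -75/59 - N - 5*I*√70/59)
(-41*M(-3))*H(5, P) = (-41*(42 + 7*(-3)))*(-75/59 - 1*0 - 5*I*√70/59) = (-41*(42 - 21))*(-75/59 + 0 - 5*I*√70/59) = (-41*21)*(-75/59 - 5*I*√70/59) = -861*(-75/59 - 5*I*√70/59) = 64575/59 + 4305*I*√70/59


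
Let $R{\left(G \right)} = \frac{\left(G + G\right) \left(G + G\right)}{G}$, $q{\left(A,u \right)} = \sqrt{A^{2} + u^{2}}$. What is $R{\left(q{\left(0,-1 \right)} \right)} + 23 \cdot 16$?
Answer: $372$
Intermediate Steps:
$R{\left(G \right)} = 4 G$ ($R{\left(G \right)} = \frac{2 G 2 G}{G} = \frac{4 G^{2}}{G} = 4 G$)
$R{\left(q{\left(0,-1 \right)} \right)} + 23 \cdot 16 = 4 \sqrt{0^{2} + \left(-1\right)^{2}} + 23 \cdot 16 = 4 \sqrt{0 + 1} + 368 = 4 \sqrt{1} + 368 = 4 \cdot 1 + 368 = 4 + 368 = 372$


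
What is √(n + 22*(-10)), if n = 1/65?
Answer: I*√929435/65 ≈ 14.832*I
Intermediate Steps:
n = 1/65 ≈ 0.015385
√(n + 22*(-10)) = √(1/65 + 22*(-10)) = √(1/65 - 220) = √(-14299/65) = I*√929435/65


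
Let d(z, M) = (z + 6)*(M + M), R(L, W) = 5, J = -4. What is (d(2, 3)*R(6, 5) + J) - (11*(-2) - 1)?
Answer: 259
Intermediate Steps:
d(z, M) = 2*M*(6 + z) (d(z, M) = (6 + z)*(2*M) = 2*M*(6 + z))
(d(2, 3)*R(6, 5) + J) - (11*(-2) - 1) = ((2*3*(6 + 2))*5 - 4) - (11*(-2) - 1) = ((2*3*8)*5 - 4) - (-22 - 1) = (48*5 - 4) - 1*(-23) = (240 - 4) + 23 = 236 + 23 = 259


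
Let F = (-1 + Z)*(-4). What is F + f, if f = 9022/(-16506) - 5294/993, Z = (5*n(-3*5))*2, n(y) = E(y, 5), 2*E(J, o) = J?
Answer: 814392937/2731743 ≈ 298.12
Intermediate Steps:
E(J, o) = J/2
n(y) = y/2
Z = -75 (Z = (5*((-3*5)/2))*2 = (5*((½)*(-15)))*2 = (5*(-15/2))*2 = -75/2*2 = -75)
f = -16056935/2731743 (f = 9022*(-1/16506) - 5294*1/993 = -4511/8253 - 5294/993 = -16056935/2731743 ≈ -5.8779)
F = 304 (F = (-1 - 75)*(-4) = -76*(-4) = 304)
F + f = 304 - 16056935/2731743 = 814392937/2731743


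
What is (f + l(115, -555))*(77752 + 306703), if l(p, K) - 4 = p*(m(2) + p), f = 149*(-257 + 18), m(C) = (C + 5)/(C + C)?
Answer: -34110000965/4 ≈ -8.5275e+9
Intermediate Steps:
m(C) = (5 + C)/(2*C) (m(C) = (5 + C)/((2*C)) = (5 + C)*(1/(2*C)) = (5 + C)/(2*C))
f = -35611 (f = 149*(-239) = -35611)
l(p, K) = 4 + p*(7/4 + p) (l(p, K) = 4 + p*((½)*(5 + 2)/2 + p) = 4 + p*((½)*(½)*7 + p) = 4 + p*(7/4 + p))
(f + l(115, -555))*(77752 + 306703) = (-35611 + (4 + 115² + (7/4)*115))*(77752 + 306703) = (-35611 + (4 + 13225 + 805/4))*384455 = (-35611 + 53721/4)*384455 = -88723/4*384455 = -34110000965/4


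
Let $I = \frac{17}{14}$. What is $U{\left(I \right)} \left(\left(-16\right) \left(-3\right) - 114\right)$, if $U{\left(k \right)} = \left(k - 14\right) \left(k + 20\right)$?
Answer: $\frac{1754379}{98} \approx 17902.0$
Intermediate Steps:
$I = \frac{17}{14}$ ($I = 17 \cdot \frac{1}{14} = \frac{17}{14} \approx 1.2143$)
$U{\left(k \right)} = \left(-14 + k\right) \left(20 + k\right)$
$U{\left(I \right)} \left(\left(-16\right) \left(-3\right) - 114\right) = \left(-280 + \left(\frac{17}{14}\right)^{2} + 6 \cdot \frac{17}{14}\right) \left(\left(-16\right) \left(-3\right) - 114\right) = \left(-280 + \frac{289}{196} + \frac{51}{7}\right) \left(48 - 114\right) = \left(- \frac{53163}{196}\right) \left(-66\right) = \frac{1754379}{98}$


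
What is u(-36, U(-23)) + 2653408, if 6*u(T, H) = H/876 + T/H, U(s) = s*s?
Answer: 7377599533297/2780424 ≈ 2.6534e+6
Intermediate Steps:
U(s) = s²
u(T, H) = H/5256 + T/(6*H) (u(T, H) = (H/876 + T/H)/6 = H/5256 + T/(6*H))
u(-36, U(-23)) + 2653408 = ((1/5256)*(-23)² + (⅙)*(-36)/(-23)²) + 2653408 = ((1/5256)*529 + (⅙)*(-36)/529) + 2653408 = (529/5256 + (⅙)*(-36)*(1/529)) + 2653408 = (529/5256 - 6/529) + 2653408 = 248305/2780424 + 2653408 = 7377599533297/2780424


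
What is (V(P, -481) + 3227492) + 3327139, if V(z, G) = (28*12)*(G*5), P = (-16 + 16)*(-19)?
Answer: 5746551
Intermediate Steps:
P = 0 (P = 0*(-19) = 0)
V(z, G) = 1680*G (V(z, G) = 336*(5*G) = 1680*G)
(V(P, -481) + 3227492) + 3327139 = (1680*(-481) + 3227492) + 3327139 = (-808080 + 3227492) + 3327139 = 2419412 + 3327139 = 5746551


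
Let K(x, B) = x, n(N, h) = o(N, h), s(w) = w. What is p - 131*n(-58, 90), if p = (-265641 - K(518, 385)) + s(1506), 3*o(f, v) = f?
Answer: -786361/3 ≈ -2.6212e+5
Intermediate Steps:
o(f, v) = f/3
n(N, h) = N/3
p = -264653 (p = (-265641 - 1*518) + 1506 = (-265641 - 518) + 1506 = -266159 + 1506 = -264653)
p - 131*n(-58, 90) = -264653 - 131*(⅓)*(-58) = -264653 - 131*(-58)/3 = -264653 - 1*(-7598/3) = -264653 + 7598/3 = -786361/3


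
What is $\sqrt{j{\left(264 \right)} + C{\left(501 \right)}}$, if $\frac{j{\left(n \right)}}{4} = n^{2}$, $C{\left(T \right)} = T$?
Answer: $\sqrt{279285} \approx 528.47$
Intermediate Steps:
$j{\left(n \right)} = 4 n^{2}$
$\sqrt{j{\left(264 \right)} + C{\left(501 \right)}} = \sqrt{4 \cdot 264^{2} + 501} = \sqrt{4 \cdot 69696 + 501} = \sqrt{278784 + 501} = \sqrt{279285}$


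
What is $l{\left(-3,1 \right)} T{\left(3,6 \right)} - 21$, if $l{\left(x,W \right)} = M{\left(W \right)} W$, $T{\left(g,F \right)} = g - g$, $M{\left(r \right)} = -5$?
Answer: $-21$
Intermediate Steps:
$T{\left(g,F \right)} = 0$
$l{\left(x,W \right)} = - 5 W$
$l{\left(-3,1 \right)} T{\left(3,6 \right)} - 21 = \left(-5\right) 1 \cdot 0 - 21 = \left(-5\right) 0 - 21 = 0 - 21 = -21$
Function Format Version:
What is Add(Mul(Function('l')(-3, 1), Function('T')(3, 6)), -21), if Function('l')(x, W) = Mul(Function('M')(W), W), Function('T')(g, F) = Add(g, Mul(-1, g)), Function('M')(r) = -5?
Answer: -21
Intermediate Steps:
Function('T')(g, F) = 0
Function('l')(x, W) = Mul(-5, W)
Add(Mul(Function('l')(-3, 1), Function('T')(3, 6)), -21) = Add(Mul(Mul(-5, 1), 0), -21) = Add(Mul(-5, 0), -21) = Add(0, -21) = -21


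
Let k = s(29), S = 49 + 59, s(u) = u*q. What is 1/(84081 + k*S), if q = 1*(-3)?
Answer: 1/74685 ≈ 1.3390e-5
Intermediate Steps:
q = -3
s(u) = -3*u (s(u) = u*(-3) = -3*u)
S = 108
k = -87 (k = -3*29 = -87)
1/(84081 + k*S) = 1/(84081 - 87*108) = 1/(84081 - 9396) = 1/74685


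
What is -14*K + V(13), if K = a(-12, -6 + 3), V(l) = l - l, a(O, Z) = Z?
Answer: 42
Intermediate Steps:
V(l) = 0
K = -3 (K = -6 + 3 = -3)
-14*K + V(13) = -14*(-3) + 0 = 42 + 0 = 42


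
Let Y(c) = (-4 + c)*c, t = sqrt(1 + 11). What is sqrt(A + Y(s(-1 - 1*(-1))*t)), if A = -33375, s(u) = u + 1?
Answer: I*sqrt(33363 + 8*sqrt(3)) ≈ 182.69*I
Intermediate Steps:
s(u) = 1 + u
t = 2*sqrt(3) (t = sqrt(12) = 2*sqrt(3) ≈ 3.4641)
Y(c) = c*(-4 + c)
sqrt(A + Y(s(-1 - 1*(-1))*t)) = sqrt(-33375 + ((1 + (-1 - 1*(-1)))*(2*sqrt(3)))*(-4 + (1 + (-1 - 1*(-1)))*(2*sqrt(3)))) = sqrt(-33375 + ((1 + (-1 + 1))*(2*sqrt(3)))*(-4 + (1 + (-1 + 1))*(2*sqrt(3)))) = sqrt(-33375 + ((1 + 0)*(2*sqrt(3)))*(-4 + (1 + 0)*(2*sqrt(3)))) = sqrt(-33375 + (1*(2*sqrt(3)))*(-4 + 1*(2*sqrt(3)))) = sqrt(-33375 + (2*sqrt(3))*(-4 + 2*sqrt(3))) = sqrt(-33375 + 2*sqrt(3)*(-4 + 2*sqrt(3)))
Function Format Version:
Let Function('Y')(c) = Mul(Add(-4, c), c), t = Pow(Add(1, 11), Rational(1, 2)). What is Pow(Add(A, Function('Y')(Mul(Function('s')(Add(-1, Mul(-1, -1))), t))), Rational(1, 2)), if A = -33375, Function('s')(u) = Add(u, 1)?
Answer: Mul(I, Pow(Add(33363, Mul(8, Pow(3, Rational(1, 2)))), Rational(1, 2))) ≈ Mul(182.69, I)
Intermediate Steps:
Function('s')(u) = Add(1, u)
t = Mul(2, Pow(3, Rational(1, 2))) (t = Pow(12, Rational(1, 2)) = Mul(2, Pow(3, Rational(1, 2))) ≈ 3.4641)
Function('Y')(c) = Mul(c, Add(-4, c))
Pow(Add(A, Function('Y')(Mul(Function('s')(Add(-1, Mul(-1, -1))), t))), Rational(1, 2)) = Pow(Add(-33375, Mul(Mul(Add(1, Add(-1, Mul(-1, -1))), Mul(2, Pow(3, Rational(1, 2)))), Add(-4, Mul(Add(1, Add(-1, Mul(-1, -1))), Mul(2, Pow(3, Rational(1, 2))))))), Rational(1, 2)) = Pow(Add(-33375, Mul(Mul(Add(1, Add(-1, 1)), Mul(2, Pow(3, Rational(1, 2)))), Add(-4, Mul(Add(1, Add(-1, 1)), Mul(2, Pow(3, Rational(1, 2))))))), Rational(1, 2)) = Pow(Add(-33375, Mul(Mul(Add(1, 0), Mul(2, Pow(3, Rational(1, 2)))), Add(-4, Mul(Add(1, 0), Mul(2, Pow(3, Rational(1, 2))))))), Rational(1, 2)) = Pow(Add(-33375, Mul(Mul(1, Mul(2, Pow(3, Rational(1, 2)))), Add(-4, Mul(1, Mul(2, Pow(3, Rational(1, 2))))))), Rational(1, 2)) = Pow(Add(-33375, Mul(Mul(2, Pow(3, Rational(1, 2))), Add(-4, Mul(2, Pow(3, Rational(1, 2)))))), Rational(1, 2)) = Pow(Add(-33375, Mul(2, Pow(3, Rational(1, 2)), Add(-4, Mul(2, Pow(3, Rational(1, 2)))))), Rational(1, 2))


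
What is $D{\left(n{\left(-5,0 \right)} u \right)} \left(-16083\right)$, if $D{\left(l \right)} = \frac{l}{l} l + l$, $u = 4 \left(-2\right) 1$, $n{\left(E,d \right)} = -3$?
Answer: $-771984$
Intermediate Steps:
$u = -8$ ($u = \left(-8\right) 1 = -8$)
$D{\left(l \right)} = 2 l$ ($D{\left(l \right)} = 1 l + l = l + l = 2 l$)
$D{\left(n{\left(-5,0 \right)} u \right)} \left(-16083\right) = 2 \left(\left(-3\right) \left(-8\right)\right) \left(-16083\right) = 2 \cdot 24 \left(-16083\right) = 48 \left(-16083\right) = -771984$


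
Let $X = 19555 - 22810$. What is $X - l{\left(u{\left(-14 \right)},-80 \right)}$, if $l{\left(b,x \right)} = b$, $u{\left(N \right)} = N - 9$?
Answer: $-3232$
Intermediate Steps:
$u{\left(N \right)} = -9 + N$ ($u{\left(N \right)} = N - 9 = -9 + N$)
$X = -3255$ ($X = 19555 - 22810 = -3255$)
$X - l{\left(u{\left(-14 \right)},-80 \right)} = -3255 - \left(-9 - 14\right) = -3255 - -23 = -3255 + 23 = -3232$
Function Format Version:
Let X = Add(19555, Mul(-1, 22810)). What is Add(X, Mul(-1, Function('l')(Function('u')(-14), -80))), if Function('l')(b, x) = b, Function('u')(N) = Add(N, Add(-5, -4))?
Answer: -3232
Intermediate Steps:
Function('u')(N) = Add(-9, N) (Function('u')(N) = Add(N, -9) = Add(-9, N))
X = -3255 (X = Add(19555, -22810) = -3255)
Add(X, Mul(-1, Function('l')(Function('u')(-14), -80))) = Add(-3255, Mul(-1, Add(-9, -14))) = Add(-3255, Mul(-1, -23)) = Add(-3255, 23) = -3232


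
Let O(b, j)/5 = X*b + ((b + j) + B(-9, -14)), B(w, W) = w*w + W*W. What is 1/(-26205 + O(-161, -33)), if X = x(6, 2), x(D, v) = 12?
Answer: -1/35450 ≈ -2.8209e-5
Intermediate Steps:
B(w, W) = W**2 + w**2 (B(w, W) = w**2 + W**2 = W**2 + w**2)
X = 12
O(b, j) = 1385 + 5*j + 65*b (O(b, j) = 5*(12*b + ((b + j) + ((-14)**2 + (-9)**2))) = 5*(12*b + ((b + j) + (196 + 81))) = 5*(12*b + ((b + j) + 277)) = 5*(12*b + (277 + b + j)) = 5*(277 + j + 13*b) = 1385 + 5*j + 65*b)
1/(-26205 + O(-161, -33)) = 1/(-26205 + (1385 + 5*(-33) + 65*(-161))) = 1/(-26205 + (1385 - 165 - 10465)) = 1/(-26205 - 9245) = 1/(-35450) = -1/35450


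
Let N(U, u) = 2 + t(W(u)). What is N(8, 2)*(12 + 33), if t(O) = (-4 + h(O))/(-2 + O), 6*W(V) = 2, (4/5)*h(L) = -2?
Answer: 531/2 ≈ 265.50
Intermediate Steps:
h(L) = -5/2 (h(L) = (5/4)*(-2) = -5/2)
W(V) = 1/3 (W(V) = (1/6)*2 = 1/3)
t(O) = -13/(2*(-2 + O)) (t(O) = (-4 - 5/2)/(-2 + O) = -13/(2*(-2 + O)))
N(U, u) = 59/10 (N(U, u) = 2 - 13/(-4 + 2*(1/3)) = 2 - 13/(-4 + 2/3) = 2 - 13/(-10/3) = 2 - 13*(-3/10) = 2 + 39/10 = 59/10)
N(8, 2)*(12 + 33) = 59*(12 + 33)/10 = (59/10)*45 = 531/2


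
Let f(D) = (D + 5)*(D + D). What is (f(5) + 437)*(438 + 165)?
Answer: 323811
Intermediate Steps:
f(D) = 2*D*(5 + D) (f(D) = (5 + D)*(2*D) = 2*D*(5 + D))
(f(5) + 437)*(438 + 165) = (2*5*(5 + 5) + 437)*(438 + 165) = (2*5*10 + 437)*603 = (100 + 437)*603 = 537*603 = 323811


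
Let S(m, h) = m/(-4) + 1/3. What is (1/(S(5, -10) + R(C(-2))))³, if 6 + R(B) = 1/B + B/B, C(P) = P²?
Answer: -27/4913 ≈ -0.0054956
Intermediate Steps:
S(m, h) = ⅓ - m/4 (S(m, h) = m*(-¼) + 1*(⅓) = -m/4 + ⅓ = ⅓ - m/4)
R(B) = -5 + 1/B (R(B) = -6 + (1/B + B/B) = -6 + (1/B + 1) = -6 + (1 + 1/B) = -5 + 1/B)
(1/(S(5, -10) + R(C(-2))))³ = (1/((⅓ - ¼*5) + (-5 + 1/((-2)²))))³ = (1/((⅓ - 5/4) + (-5 + 1/4)))³ = (1/(-11/12 + (-5 + ¼)))³ = (1/(-11/12 - 19/4))³ = (1/(-17/3))³ = (-3/17)³ = -27/4913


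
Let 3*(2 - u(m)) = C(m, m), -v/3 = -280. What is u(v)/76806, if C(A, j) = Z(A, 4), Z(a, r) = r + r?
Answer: -1/115209 ≈ -8.6799e-6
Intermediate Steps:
v = 840 (v = -3*(-280) = 840)
Z(a, r) = 2*r
C(A, j) = 8 (C(A, j) = 2*4 = 8)
u(m) = -2/3 (u(m) = 2 - 1/3*8 = 2 - 8/3 = -2/3)
u(v)/76806 = -2/3/76806 = -2/3*1/76806 = -1/115209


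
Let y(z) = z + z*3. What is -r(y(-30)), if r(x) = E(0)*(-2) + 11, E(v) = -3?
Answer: -17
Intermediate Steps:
y(z) = 4*z (y(z) = z + 3*z = 4*z)
r(x) = 17 (r(x) = -3*(-2) + 11 = 6 + 11 = 17)
-r(y(-30)) = -1*17 = -17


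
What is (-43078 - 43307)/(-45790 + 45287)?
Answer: 86385/503 ≈ 171.74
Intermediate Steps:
(-43078 - 43307)/(-45790 + 45287) = -86385/(-503) = -86385*(-1/503) = 86385/503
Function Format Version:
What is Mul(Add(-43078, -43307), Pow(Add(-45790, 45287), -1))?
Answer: Rational(86385, 503) ≈ 171.74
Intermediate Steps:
Mul(Add(-43078, -43307), Pow(Add(-45790, 45287), -1)) = Mul(-86385, Pow(-503, -1)) = Mul(-86385, Rational(-1, 503)) = Rational(86385, 503)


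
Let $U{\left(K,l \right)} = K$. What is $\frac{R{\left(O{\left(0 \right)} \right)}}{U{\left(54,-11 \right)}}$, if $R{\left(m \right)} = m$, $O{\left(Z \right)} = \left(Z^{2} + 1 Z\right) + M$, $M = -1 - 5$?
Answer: $- \frac{1}{9} \approx -0.11111$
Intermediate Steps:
$M = -6$ ($M = -1 - 5 = -6$)
$O{\left(Z \right)} = -6 + Z + Z^{2}$ ($O{\left(Z \right)} = \left(Z^{2} + 1 Z\right) - 6 = \left(Z^{2} + Z\right) - 6 = \left(Z + Z^{2}\right) - 6 = -6 + Z + Z^{2}$)
$\frac{R{\left(O{\left(0 \right)} \right)}}{U{\left(54,-11 \right)}} = \frac{-6 + 0 + 0^{2}}{54} = \left(-6 + 0 + 0\right) \frac{1}{54} = \left(-6\right) \frac{1}{54} = - \frac{1}{9}$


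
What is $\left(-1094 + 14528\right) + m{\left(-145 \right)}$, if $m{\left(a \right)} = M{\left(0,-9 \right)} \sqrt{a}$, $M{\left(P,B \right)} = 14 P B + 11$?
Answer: $13434 + 11 i \sqrt{145} \approx 13434.0 + 132.46 i$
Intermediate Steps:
$M{\left(P,B \right)} = 11 + 14 B P$ ($M{\left(P,B \right)} = 14 B P + 11 = 11 + 14 B P$)
$m{\left(a \right)} = 11 \sqrt{a}$ ($m{\left(a \right)} = \left(11 + 14 \left(-9\right) 0\right) \sqrt{a} = \left(11 + 0\right) \sqrt{a} = 11 \sqrt{a}$)
$\left(-1094 + 14528\right) + m{\left(-145 \right)} = \left(-1094 + 14528\right) + 11 \sqrt{-145} = 13434 + 11 i \sqrt{145}$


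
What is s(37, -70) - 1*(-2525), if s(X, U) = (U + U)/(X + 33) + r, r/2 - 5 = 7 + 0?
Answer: 2547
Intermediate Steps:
r = 24 (r = 10 + 2*(7 + 0) = 10 + 2*7 = 10 + 14 = 24)
s(X, U) = 24 + 2*U/(33 + X) (s(X, U) = (U + U)/(X + 33) + 24 = (2*U)/(33 + X) + 24 = 2*U/(33 + X) + 24 = 24 + 2*U/(33 + X))
s(37, -70) - 1*(-2525) = 2*(396 - 70 + 12*37)/(33 + 37) - 1*(-2525) = 2*(396 - 70 + 444)/70 + 2525 = 2*(1/70)*770 + 2525 = 22 + 2525 = 2547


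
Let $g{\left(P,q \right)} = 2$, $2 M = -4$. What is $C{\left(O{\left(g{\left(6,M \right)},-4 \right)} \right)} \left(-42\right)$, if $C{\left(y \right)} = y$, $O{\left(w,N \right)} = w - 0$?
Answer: $-84$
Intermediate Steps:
$M = -2$ ($M = \frac{1}{2} \left(-4\right) = -2$)
$O{\left(w,N \right)} = w$ ($O{\left(w,N \right)} = w + 0 = w$)
$C{\left(O{\left(g{\left(6,M \right)},-4 \right)} \right)} \left(-42\right) = 2 \left(-42\right) = -84$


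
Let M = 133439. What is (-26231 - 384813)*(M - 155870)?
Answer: 9220127964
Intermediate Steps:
(-26231 - 384813)*(M - 155870) = (-26231 - 384813)*(133439 - 155870) = -411044*(-22431) = 9220127964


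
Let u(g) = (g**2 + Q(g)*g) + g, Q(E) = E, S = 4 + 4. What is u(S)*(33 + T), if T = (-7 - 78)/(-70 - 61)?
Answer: 599488/131 ≈ 4576.2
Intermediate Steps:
T = 85/131 (T = -85/(-131) = -85*(-1/131) = 85/131 ≈ 0.64886)
S = 8
u(g) = g + 2*g**2 (u(g) = (g**2 + g*g) + g = (g**2 + g**2) + g = 2*g**2 + g = g + 2*g**2)
u(S)*(33 + T) = (8*(1 + 2*8))*(33 + 85/131) = (8*(1 + 16))*(4408/131) = (8*17)*(4408/131) = 136*(4408/131) = 599488/131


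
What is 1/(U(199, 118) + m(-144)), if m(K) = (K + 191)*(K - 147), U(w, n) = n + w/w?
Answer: -1/13558 ≈ -7.3757e-5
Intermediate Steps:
U(w, n) = 1 + n (U(w, n) = n + 1 = 1 + n)
m(K) = (-147 + K)*(191 + K) (m(K) = (191 + K)*(-147 + K) = (-147 + K)*(191 + K))
1/(U(199, 118) + m(-144)) = 1/((1 + 118) + (-28077 + (-144)² + 44*(-144))) = 1/(119 + (-28077 + 20736 - 6336)) = 1/(119 - 13677) = 1/(-13558) = -1/13558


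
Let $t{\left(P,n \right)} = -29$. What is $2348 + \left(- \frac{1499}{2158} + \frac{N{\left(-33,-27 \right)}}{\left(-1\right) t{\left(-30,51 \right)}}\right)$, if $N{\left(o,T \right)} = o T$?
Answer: $\frac{148821843}{62582} \approx 2378.0$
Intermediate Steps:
$N{\left(o,T \right)} = T o$
$2348 + \left(- \frac{1499}{2158} + \frac{N{\left(-33,-27 \right)}}{\left(-1\right) t{\left(-30,51 \right)}}\right) = 2348 - \left(\frac{1499}{2158} - \frac{\left(-27\right) \left(-33\right)}{\left(-1\right) \left(-29\right)}\right) = 2348 + \left(\left(-1499\right) \frac{1}{2158} + \frac{891}{29}\right) = 2348 + \left(- \frac{1499}{2158} + 891 \cdot \frac{1}{29}\right) = 2348 + \left(- \frac{1499}{2158} + \frac{891}{29}\right) = 2348 + \frac{1879307}{62582} = \frac{148821843}{62582}$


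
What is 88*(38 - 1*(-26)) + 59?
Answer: 5691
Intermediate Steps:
88*(38 - 1*(-26)) + 59 = 88*(38 + 26) + 59 = 88*64 + 59 = 5632 + 59 = 5691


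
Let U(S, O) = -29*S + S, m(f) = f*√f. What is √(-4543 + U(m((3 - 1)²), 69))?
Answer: I*√4767 ≈ 69.043*I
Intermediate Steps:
m(f) = f^(3/2)
U(S, O) = -28*S
√(-4543 + U(m((3 - 1)²), 69)) = √(-4543 - 28*((3 - 1)²)^(3/2)) = √(-4543 - 28*(2²)^(3/2)) = √(-4543 - 28*4^(3/2)) = √(-4543 - 28*8) = √(-4543 - 224) = √(-4767) = I*√4767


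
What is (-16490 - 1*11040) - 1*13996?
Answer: -41526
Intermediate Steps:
(-16490 - 1*11040) - 1*13996 = (-16490 - 11040) - 13996 = -27530 - 13996 = -41526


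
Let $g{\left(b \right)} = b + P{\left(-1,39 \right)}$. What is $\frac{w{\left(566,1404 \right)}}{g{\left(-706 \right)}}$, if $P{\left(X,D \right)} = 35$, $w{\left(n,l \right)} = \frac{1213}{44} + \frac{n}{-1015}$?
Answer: $- \frac{1206291}{29966860} \approx -0.040254$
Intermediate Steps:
$w{\left(n,l \right)} = \frac{1213}{44} - \frac{n}{1015}$ ($w{\left(n,l \right)} = 1213 \cdot \frac{1}{44} + n \left(- \frac{1}{1015}\right) = \frac{1213}{44} - \frac{n}{1015}$)
$g{\left(b \right)} = 35 + b$ ($g{\left(b \right)} = b + 35 = 35 + b$)
$\frac{w{\left(566,1404 \right)}}{g{\left(-706 \right)}} = \frac{\frac{1213}{44} - \frac{566}{1015}}{35 - 706} = \frac{\frac{1213}{44} - \frac{566}{1015}}{-671} = \frac{1206291}{44660} \left(- \frac{1}{671}\right) = - \frac{1206291}{29966860}$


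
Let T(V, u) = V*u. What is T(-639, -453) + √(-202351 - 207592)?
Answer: 289467 + I*√409943 ≈ 2.8947e+5 + 640.27*I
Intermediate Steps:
T(-639, -453) + √(-202351 - 207592) = -639*(-453) + √(-202351 - 207592) = 289467 + √(-409943) = 289467 + I*√409943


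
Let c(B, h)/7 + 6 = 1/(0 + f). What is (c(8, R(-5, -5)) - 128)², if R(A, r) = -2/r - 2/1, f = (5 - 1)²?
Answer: 7360369/256 ≈ 28751.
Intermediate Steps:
f = 16 (f = 4² = 16)
R(A, r) = -2 - 2/r (R(A, r) = -2/r - 2*1 = -2/r - 2 = -2 - 2/r)
c(B, h) = -665/16 (c(B, h) = -42 + 7/(0 + 16) = -42 + 7/16 = -665/16)
(c(8, R(-5, -5)) - 128)² = (-665/16 - 128)² = (-2713/16)² = 7360369/256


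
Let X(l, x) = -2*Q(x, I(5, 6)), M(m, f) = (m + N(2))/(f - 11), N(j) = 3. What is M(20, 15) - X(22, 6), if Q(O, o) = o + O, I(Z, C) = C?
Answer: 119/4 ≈ 29.750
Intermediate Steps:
Q(O, o) = O + o
M(m, f) = (3 + m)/(-11 + f) (M(m, f) = (m + 3)/(f - 11) = (3 + m)/(-11 + f))
X(l, x) = -12 - 2*x (X(l, x) = -2*(x + 6) = -2*(6 + x) = -12 - 2*x)
M(20, 15) - X(22, 6) = (3 + 20)/(-11 + 15) - (-12 - 2*6) = 23/4 - (-12 - 12) = (¼)*23 - 1*(-24) = 23/4 + 24 = 119/4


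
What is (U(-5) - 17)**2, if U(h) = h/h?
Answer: 256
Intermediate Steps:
U(h) = 1
(U(-5) - 17)**2 = (1 - 17)**2 = (-16)**2 = 256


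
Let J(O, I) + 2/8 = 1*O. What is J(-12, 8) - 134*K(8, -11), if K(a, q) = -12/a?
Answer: 755/4 ≈ 188.75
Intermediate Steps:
J(O, I) = -¼ + O (J(O, I) = -¼ + 1*O = -¼ + O)
J(-12, 8) - 134*K(8, -11) = (-¼ - 12) - (-1608)/8 = -49/4 - (-1608)/8 = -49/4 - 134*(-3/2) = -49/4 + 201 = 755/4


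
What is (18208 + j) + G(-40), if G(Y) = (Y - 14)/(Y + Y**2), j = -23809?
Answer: -1456269/260 ≈ -5601.0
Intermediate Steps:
G(Y) = (-14 + Y)/(Y + Y**2)
(18208 + j) + G(-40) = (18208 - 23809) + (-14 - 40)/((-40)*(1 - 40)) = -5601 - 1/40*(-54)/(-39) = -5601 - 1/40*(-1/39)*(-54) = -5601 - 9/260 = -1456269/260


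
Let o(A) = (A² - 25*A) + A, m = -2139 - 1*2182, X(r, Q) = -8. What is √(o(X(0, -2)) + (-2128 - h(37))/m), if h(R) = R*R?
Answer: 3*√532766337/4321 ≈ 16.025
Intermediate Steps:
m = -4321 (m = -2139 - 2182 = -4321)
h(R) = R²
o(A) = A² - 24*A
√(o(X(0, -2)) + (-2128 - h(37))/m) = √(-8*(-24 - 8) + (-2128 - 1*37²)/(-4321)) = √(-8*(-32) + (-2128 - 1*1369)*(-1/4321)) = √(256 + (-2128 - 1369)*(-1/4321)) = √(256 - 3497*(-1/4321)) = √(256 + 3497/4321) = √(1109673/4321) = 3*√532766337/4321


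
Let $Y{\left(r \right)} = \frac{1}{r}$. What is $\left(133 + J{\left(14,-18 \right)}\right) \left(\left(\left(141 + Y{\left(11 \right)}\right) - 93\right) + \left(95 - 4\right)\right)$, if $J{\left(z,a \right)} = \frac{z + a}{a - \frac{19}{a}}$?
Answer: $\frac{12434922}{671} \approx 18532.0$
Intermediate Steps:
$J{\left(z,a \right)} = \frac{a + z}{a - \frac{19}{a}}$
$\left(133 + J{\left(14,-18 \right)}\right) \left(\left(\left(141 + Y{\left(11 \right)}\right) - 93\right) + \left(95 - 4\right)\right) = \left(133 - \frac{18 \left(-18 + 14\right)}{-19 + \left(-18\right)^{2}}\right) \left(\left(\left(141 + \frac{1}{11}\right) - 93\right) + \left(95 - 4\right)\right) = \left(133 - 18 \frac{1}{-19 + 324} \left(-4\right)\right) \left(\left(\left(141 + \frac{1}{11}\right) - 93\right) + \left(95 - 4\right)\right) = \left(133 - 18 \cdot \frac{1}{305} \left(-4\right)\right) \left(\left(\frac{1552}{11} - 93\right) + 91\right) = \left(133 - \frac{18}{305} \left(-4\right)\right) \left(\frac{529}{11} + 91\right) = \left(133 + \frac{72}{305}\right) \frac{1530}{11} = \frac{40637}{305} \cdot \frac{1530}{11} = \frac{12434922}{671}$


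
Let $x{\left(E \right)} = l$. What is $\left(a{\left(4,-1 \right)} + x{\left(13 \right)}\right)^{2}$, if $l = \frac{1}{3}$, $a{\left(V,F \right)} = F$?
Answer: $\frac{4}{9} \approx 0.44444$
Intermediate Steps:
$l = \frac{1}{3} \approx 0.33333$
$x{\left(E \right)} = \frac{1}{3}$
$\left(a{\left(4,-1 \right)} + x{\left(13 \right)}\right)^{2} = \left(-1 + \frac{1}{3}\right)^{2} = \left(- \frac{2}{3}\right)^{2} = \frac{4}{9}$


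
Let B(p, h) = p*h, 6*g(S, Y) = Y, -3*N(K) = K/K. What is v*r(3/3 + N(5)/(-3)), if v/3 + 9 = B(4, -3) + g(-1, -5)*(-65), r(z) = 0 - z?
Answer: -995/9 ≈ -110.56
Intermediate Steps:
N(K) = -1/3 (N(K) = -K/(3*K) = -1/3*1 = -1/3)
g(S, Y) = Y/6
r(z) = -z
B(p, h) = h*p
v = 199/2 (v = -27 + 3*(-3*4 + ((1/6)*(-5))*(-65)) = -27 + 3*(-12 - 5/6*(-65)) = -27 + 3*(-12 + 325/6) = -27 + 3*(253/6) = -27 + 253/2 = 199/2 ≈ 99.500)
v*r(3/3 + N(5)/(-3)) = 199*(-(3/3 - 1/3/(-3)))/2 = 199*(-(3*(1/3) - 1/3*(-1/3)))/2 = 199*(-(1 + 1/9))/2 = 199*(-1*10/9)/2 = (199/2)*(-10/9) = -995/9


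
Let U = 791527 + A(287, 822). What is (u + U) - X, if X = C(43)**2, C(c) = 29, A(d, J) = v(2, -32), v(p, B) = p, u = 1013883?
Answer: 1804571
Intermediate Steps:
A(d, J) = 2
U = 791529 (U = 791527 + 2 = 791529)
X = 841 (X = 29**2 = 841)
(u + U) - X = (1013883 + 791529) - 1*841 = 1805412 - 841 = 1804571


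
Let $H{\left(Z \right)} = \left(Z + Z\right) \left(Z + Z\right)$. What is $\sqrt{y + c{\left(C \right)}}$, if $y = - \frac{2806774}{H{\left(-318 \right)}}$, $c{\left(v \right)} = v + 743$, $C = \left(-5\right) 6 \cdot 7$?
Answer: $\frac{\sqrt{212789594}}{636} \approx 22.936$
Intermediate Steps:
$H{\left(Z \right)} = 4 Z^{2}$ ($H{\left(Z \right)} = 2 Z 2 Z = 4 Z^{2}$)
$C = -210$ ($C = \left(-30\right) 7 = -210$)
$c{\left(v \right)} = 743 + v$
$y = - \frac{26479}{3816}$ ($y = - \frac{2806774}{4 \left(-318\right)^{2}} = - \frac{2806774}{4 \cdot 101124} = - \frac{2806774}{404496} = \left(-2806774\right) \frac{1}{404496} = - \frac{26479}{3816} \approx -6.9389$)
$\sqrt{y + c{\left(C \right)}} = \sqrt{- \frac{26479}{3816} + \left(743 - 210\right)} = \sqrt{- \frac{26479}{3816} + 533} = \sqrt{\frac{2007449}{3816}} = \frac{\sqrt{212789594}}{636}$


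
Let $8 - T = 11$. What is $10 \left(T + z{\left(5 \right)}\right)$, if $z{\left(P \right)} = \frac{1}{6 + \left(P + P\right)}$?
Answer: $- \frac{235}{8} \approx -29.375$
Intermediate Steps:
$z{\left(P \right)} = \frac{1}{6 + 2 P}$
$T = -3$ ($T = 8 - 11 = -3$)
$10 \left(T + z{\left(5 \right)}\right) = 10 \left(-3 + \frac{1}{2 \left(3 + 5\right)}\right) = 10 \left(-3 + \frac{1}{2 \cdot 8}\right) = 10 \left(-3 + \frac{1}{2} \cdot \frac{1}{8}\right) = 10 \left(-3 + \frac{1}{16}\right) = 10 \left(- \frac{47}{16}\right) = - \frac{235}{8}$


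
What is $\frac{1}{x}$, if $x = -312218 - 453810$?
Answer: $- \frac{1}{766028} \approx -1.3054 \cdot 10^{-6}$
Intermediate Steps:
$x = -766028$
$\frac{1}{x} = \frac{1}{-766028} = - \frac{1}{766028}$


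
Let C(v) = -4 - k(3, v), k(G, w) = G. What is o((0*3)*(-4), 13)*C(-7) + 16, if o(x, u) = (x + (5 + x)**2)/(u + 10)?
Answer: 193/23 ≈ 8.3913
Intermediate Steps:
o(x, u) = (x + (5 + x)**2)/(10 + u)
C(v) = -7 (C(v) = -4 - 1*3 = -4 - 3 = -7)
o((0*3)*(-4), 13)*C(-7) + 16 = (((0*3)*(-4) + (5 + (0*3)*(-4))**2)/(10 + 13))*(-7) + 16 = ((0*(-4) + (5 + 0*(-4))**2)/23)*(-7) + 16 = ((0 + (5 + 0)**2)/23)*(-7) + 16 = ((0 + 5**2)/23)*(-7) + 16 = ((0 + 25)/23)*(-7) + 16 = ((1/23)*25)*(-7) + 16 = (25/23)*(-7) + 16 = -175/23 + 16 = 193/23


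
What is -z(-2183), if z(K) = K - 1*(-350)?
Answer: 1833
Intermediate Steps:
z(K) = 350 + K (z(K) = K + 350 = 350 + K)
-z(-2183) = -(350 - 2183) = -1*(-1833) = 1833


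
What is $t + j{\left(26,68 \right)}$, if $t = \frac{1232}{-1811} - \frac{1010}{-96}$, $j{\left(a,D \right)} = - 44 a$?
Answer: $- \frac{98590213}{86928} \approx -1134.2$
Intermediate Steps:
$t = \frac{855419}{86928}$ ($t = 1232 \left(- \frac{1}{1811}\right) - - \frac{505}{48} = - \frac{1232}{1811} + \frac{505}{48} = \frac{855419}{86928} \approx 9.8405$)
$t + j{\left(26,68 \right)} = \frac{855419}{86928} - 1144 = - \frac{98590213}{86928}$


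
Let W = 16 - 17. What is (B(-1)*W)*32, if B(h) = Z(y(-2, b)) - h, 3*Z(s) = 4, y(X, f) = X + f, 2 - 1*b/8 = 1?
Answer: -224/3 ≈ -74.667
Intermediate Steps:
b = 8 (b = 16 - 8*1 = 16 - 8 = 8)
Z(s) = 4/3 (Z(s) = (⅓)*4 = 4/3)
B(h) = 4/3 - h
W = -1
(B(-1)*W)*32 = ((4/3 - 1*(-1))*(-1))*32 = ((4/3 + 1)*(-1))*32 = ((7/3)*(-1))*32 = -7/3*32 = -224/3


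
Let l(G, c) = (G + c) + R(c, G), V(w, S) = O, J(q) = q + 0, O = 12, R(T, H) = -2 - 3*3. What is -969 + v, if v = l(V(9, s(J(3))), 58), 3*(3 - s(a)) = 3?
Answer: -910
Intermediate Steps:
R(T, H) = -11 (R(T, H) = -2 - 9 = -11)
J(q) = q
s(a) = 2 (s(a) = 3 - 1/3*3 = 3 - 1 = 2)
V(w, S) = 12
l(G, c) = -11 + G + c (l(G, c) = (G + c) - 11 = -11 + G + c)
v = 59 (v = -11 + 12 + 58 = 59)
-969 + v = -969 + 59 = -910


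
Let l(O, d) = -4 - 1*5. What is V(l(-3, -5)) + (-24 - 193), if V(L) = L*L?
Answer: -136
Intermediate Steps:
l(O, d) = -9 (l(O, d) = -4 - 5 = -9)
V(L) = L**2
V(l(-3, -5)) + (-24 - 193) = (-9)**2 + (-24 - 193) = 81 - 217 = -136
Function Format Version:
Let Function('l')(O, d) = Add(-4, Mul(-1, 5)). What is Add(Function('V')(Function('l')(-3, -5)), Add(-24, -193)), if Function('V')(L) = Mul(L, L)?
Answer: -136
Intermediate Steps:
Function('l')(O, d) = -9 (Function('l')(O, d) = Add(-4, -5) = -9)
Function('V')(L) = Pow(L, 2)
Add(Function('V')(Function('l')(-3, -5)), Add(-24, -193)) = Add(Pow(-9, 2), Add(-24, -193)) = Add(81, -217) = -136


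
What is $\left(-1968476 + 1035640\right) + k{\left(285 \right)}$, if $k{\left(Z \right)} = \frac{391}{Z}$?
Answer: $- \frac{265857869}{285} \approx -9.3284 \cdot 10^{5}$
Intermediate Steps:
$\left(-1968476 + 1035640\right) + k{\left(285 \right)} = \left(-1968476 + 1035640\right) + \frac{391}{285} = -932836 + 391 \cdot \frac{1}{285} = -932836 + \frac{391}{285} = - \frac{265857869}{285}$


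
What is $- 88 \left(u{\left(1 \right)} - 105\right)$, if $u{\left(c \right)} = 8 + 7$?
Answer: $7920$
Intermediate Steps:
$u{\left(c \right)} = 15$
$- 88 \left(u{\left(1 \right)} - 105\right) = - 88 \left(15 - 105\right) = \left(-88\right) \left(-90\right) = 7920$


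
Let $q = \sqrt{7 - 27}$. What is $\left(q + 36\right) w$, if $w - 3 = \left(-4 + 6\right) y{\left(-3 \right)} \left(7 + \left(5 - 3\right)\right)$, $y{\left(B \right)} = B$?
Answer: $-1836 - 102 i \sqrt{5} \approx -1836.0 - 228.08 i$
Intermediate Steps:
$q = 2 i \sqrt{5}$ ($q = \sqrt{-20} = 2 i \sqrt{5} \approx 4.4721 i$)
$w = -51$ ($w = 3 + \left(-4 + 6\right) \left(-3\right) \left(7 + \left(5 - 3\right)\right) = 3 + 2 \left(-3\right) \left(7 + 2\right) = 3 - 54 = -51$)
$\left(q + 36\right) w = \left(2 i \sqrt{5} + 36\right) \left(-51\right) = \left(36 + 2 i \sqrt{5}\right) \left(-51\right) = -1836 - 102 i \sqrt{5}$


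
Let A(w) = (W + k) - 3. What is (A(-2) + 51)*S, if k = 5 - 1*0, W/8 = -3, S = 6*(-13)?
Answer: -2262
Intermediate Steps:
S = -78
W = -24 (W = 8*(-3) = -24)
k = 5 (k = 5 + 0 = 5)
A(w) = -22 (A(w) = (-24 + 5) - 3 = -19 - 3 = -22)
(A(-2) + 51)*S = (-22 + 51)*(-78) = 29*(-78) = -2262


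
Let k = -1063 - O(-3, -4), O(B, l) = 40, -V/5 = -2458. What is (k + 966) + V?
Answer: 12153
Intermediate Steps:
V = 12290 (V = -5*(-2458) = 12290)
k = -1103 (k = -1063 - 1*40 = -1063 - 40 = -1103)
(k + 966) + V = (-1103 + 966) + 12290 = -137 + 12290 = 12153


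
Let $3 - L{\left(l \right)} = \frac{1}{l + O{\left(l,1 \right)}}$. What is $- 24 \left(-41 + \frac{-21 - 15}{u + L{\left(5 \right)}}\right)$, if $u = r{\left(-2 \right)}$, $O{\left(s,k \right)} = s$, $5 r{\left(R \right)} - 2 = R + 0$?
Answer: $\frac{37176}{29} \approx 1281.9$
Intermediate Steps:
$r{\left(R \right)} = \frac{2}{5} + \frac{R}{5}$ ($r{\left(R \right)} = \frac{2}{5} + \frac{R + 0}{5} = \frac{2}{5} + \frac{R}{5}$)
$u = 0$ ($u = \frac{2}{5} + \frac{1}{5} \left(-2\right) = \frac{2}{5} - \frac{2}{5} = 0$)
$L{\left(l \right)} = 3 - \frac{1}{2 l}$ ($L{\left(l \right)} = 3 - \frac{1}{l + l} = 3 - \frac{1}{2 l}$)
$- 24 \left(-41 + \frac{-21 - 15}{u + L{\left(5 \right)}}\right) = - 24 \left(-41 + \frac{-21 - 15}{0 + \left(3 - \frac{1}{2 \cdot 5}\right)}\right) = - 24 \left(-41 - \frac{36}{0 + \left(3 - \frac{1}{10}\right)}\right) = - 24 \left(-41 - \frac{36}{0 + \frac{29}{10}}\right) = - 24 \left(-41 - \frac{36}{\frac{29}{10}}\right) = - 24 \left(-41 - \frac{360}{29}\right) = \left(-24\right) \left(- \frac{1549}{29}\right) = \frac{37176}{29}$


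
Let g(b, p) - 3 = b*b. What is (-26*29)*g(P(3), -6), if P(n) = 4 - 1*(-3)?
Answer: -39208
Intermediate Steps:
P(n) = 7 (P(n) = 4 + 3 = 7)
g(b, p) = 3 + b² (g(b, p) = 3 + b*b = 3 + b²)
(-26*29)*g(P(3), -6) = (-26*29)*(3 + 7²) = -754*(3 + 49) = -754*52 = -39208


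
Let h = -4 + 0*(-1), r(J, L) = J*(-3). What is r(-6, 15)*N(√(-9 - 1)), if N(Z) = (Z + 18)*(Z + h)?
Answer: -1476 + 252*I*√10 ≈ -1476.0 + 796.89*I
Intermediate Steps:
r(J, L) = -3*J
h = -4 (h = -4 + 0 = -4)
N(Z) = (-4 + Z)*(18 + Z) (N(Z) = (Z + 18)*(Z - 4) = (18 + Z)*(-4 + Z) = (-4 + Z)*(18 + Z))
r(-6, 15)*N(√(-9 - 1)) = (-3*(-6))*(-72 + (√(-9 - 1))² + 14*√(-9 - 1)) = 18*(-72 + (√(-10))² + 14*√(-10)) = 18*(-72 + (I*√10)² + 14*(I*√10)) = 18*(-72 - 10 + 14*I*√10) = 18*(-82 + 14*I*√10) = -1476 + 252*I*√10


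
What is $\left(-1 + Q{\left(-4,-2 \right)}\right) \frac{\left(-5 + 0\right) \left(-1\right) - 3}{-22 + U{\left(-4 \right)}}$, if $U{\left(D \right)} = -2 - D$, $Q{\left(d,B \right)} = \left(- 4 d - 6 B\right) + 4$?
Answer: $- \frac{31}{10} \approx -3.1$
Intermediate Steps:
$Q{\left(d,B \right)} = 4 - 6 B - 4 d$ ($Q{\left(d,B \right)} = \left(- 6 B - 4 d\right) + 4 = 4 - 6 B - 4 d$)
$\left(-1 + Q{\left(-4,-2 \right)}\right) \frac{\left(-5 + 0\right) \left(-1\right) - 3}{-22 + U{\left(-4 \right)}} = \left(-1 - -32\right) \frac{\left(-5 + 0\right) \left(-1\right) - 3}{-22 - -2} = \left(-1 + \left(4 + 12 + 16\right)\right) \frac{\left(-5\right) \left(-1\right) - 3}{-22 + \left(-2 + 4\right)} = \left(-1 + 32\right) \frac{5 - 3}{-22 + 2} = 31 \frac{2}{-20} = 31 \cdot 2 \left(- \frac{1}{20}\right) = 31 \left(- \frac{1}{10}\right) = - \frac{31}{10}$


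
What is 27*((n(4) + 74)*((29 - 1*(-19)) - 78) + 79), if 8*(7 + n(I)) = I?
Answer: -52542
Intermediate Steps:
n(I) = -7 + I/8
27*((n(4) + 74)*((29 - 1*(-19)) - 78) + 79) = 27*(((-7 + (1/8)*4) + 74)*((29 - 1*(-19)) - 78) + 79) = 27*(((-7 + 1/2) + 74)*((29 + 19) - 78) + 79) = 27*((-13/2 + 74)*(48 - 78) + 79) = 27*((135/2)*(-30) + 79) = 27*(-2025 + 79) = 27*(-1946) = -52542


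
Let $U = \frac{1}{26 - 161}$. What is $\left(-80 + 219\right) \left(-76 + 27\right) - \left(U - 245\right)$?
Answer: $- \frac{886409}{135} \approx -6566.0$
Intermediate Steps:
$U = - \frac{1}{135}$ ($U = \frac{1}{-135} = - \frac{1}{135} \approx -0.0074074$)
$\left(-80 + 219\right) \left(-76 + 27\right) - \left(U - 245\right) = \left(-80 + 219\right) \left(-76 + 27\right) - \left(- \frac{1}{135} - 245\right) = 139 \left(-49\right) - \left(- \frac{1}{135} - 245\right) = -6811 - - \frac{33076}{135} = -6811 + \frac{33076}{135} = - \frac{886409}{135}$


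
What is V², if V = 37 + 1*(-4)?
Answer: 1089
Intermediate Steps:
V = 33 (V = 37 - 4 = 33)
V² = 33² = 1089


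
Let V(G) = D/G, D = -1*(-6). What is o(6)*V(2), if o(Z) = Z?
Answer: 18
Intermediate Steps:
D = 6
V(G) = 6/G
o(6)*V(2) = 6*(6/2) = 6*(6*(½)) = 6*3 = 18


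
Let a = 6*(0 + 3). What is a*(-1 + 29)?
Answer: 504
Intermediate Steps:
a = 18 (a = 6*3 = 18)
a*(-1 + 29) = 18*(-1 + 29) = 18*28 = 504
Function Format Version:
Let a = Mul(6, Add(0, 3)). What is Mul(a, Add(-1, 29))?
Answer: 504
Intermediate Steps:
a = 18 (a = Mul(6, 3) = 18)
Mul(a, Add(-1, 29)) = Mul(18, Add(-1, 29)) = Mul(18, 28) = 504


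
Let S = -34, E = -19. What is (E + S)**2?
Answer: 2809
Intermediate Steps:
(E + S)**2 = (-19 - 34)**2 = (-53)**2 = 2809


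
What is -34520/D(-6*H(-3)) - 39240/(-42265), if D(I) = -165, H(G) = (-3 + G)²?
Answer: 58618496/278949 ≈ 210.14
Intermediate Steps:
-34520/D(-6*H(-3)) - 39240/(-42265) = -34520/(-165) - 39240/(-42265) = -34520*(-1/165) - 39240*(-1/42265) = 6904/33 + 7848/8453 = 58618496/278949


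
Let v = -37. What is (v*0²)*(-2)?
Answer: 0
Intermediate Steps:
(v*0²)*(-2) = -37*0²*(-2) = -37*0*(-2) = 0*(-2) = 0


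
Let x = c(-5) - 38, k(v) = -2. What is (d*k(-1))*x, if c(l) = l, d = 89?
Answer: 7654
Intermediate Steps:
x = -43 (x = -5 - 38 = -43)
(d*k(-1))*x = (89*(-2))*(-43) = -178*(-43) = 7654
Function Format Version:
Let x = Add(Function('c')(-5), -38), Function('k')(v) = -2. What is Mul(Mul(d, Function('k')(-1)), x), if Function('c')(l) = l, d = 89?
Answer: 7654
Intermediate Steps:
x = -43 (x = Add(-5, -38) = -43)
Mul(Mul(d, Function('k')(-1)), x) = Mul(Mul(89, -2), -43) = Mul(-178, -43) = 7654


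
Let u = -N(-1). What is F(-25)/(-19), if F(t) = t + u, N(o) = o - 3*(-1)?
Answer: 27/19 ≈ 1.4211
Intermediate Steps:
N(o) = 3 + o (N(o) = o + 3 = 3 + o)
u = -2 (u = -(3 - 1) = -1*2 = -2)
F(t) = -2 + t (F(t) = t - 2 = -2 + t)
F(-25)/(-19) = (-2 - 25)/(-19) = -27*(-1/19) = 27/19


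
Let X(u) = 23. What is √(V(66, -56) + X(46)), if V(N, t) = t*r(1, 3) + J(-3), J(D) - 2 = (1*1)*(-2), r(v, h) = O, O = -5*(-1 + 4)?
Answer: √863 ≈ 29.377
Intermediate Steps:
O = -15 (O = -5*3 = -15)
r(v, h) = -15
J(D) = 0 (J(D) = 2 + (1*1)*(-2) = 2 + 1*(-2) = 2 - 2 = 0)
V(N, t) = -15*t (V(N, t) = t*(-15) + 0 = -15*t + 0 = -15*t)
√(V(66, -56) + X(46)) = √(-15*(-56) + 23) = √(840 + 23) = √863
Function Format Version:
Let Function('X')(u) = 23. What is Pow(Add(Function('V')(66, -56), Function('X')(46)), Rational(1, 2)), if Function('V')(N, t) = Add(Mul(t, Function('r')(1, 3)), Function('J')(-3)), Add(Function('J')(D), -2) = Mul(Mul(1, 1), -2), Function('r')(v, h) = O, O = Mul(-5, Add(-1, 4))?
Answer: Pow(863, Rational(1, 2)) ≈ 29.377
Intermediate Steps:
O = -15 (O = Mul(-5, 3) = -15)
Function('r')(v, h) = -15
Function('J')(D) = 0 (Function('J')(D) = Add(2, Mul(Mul(1, 1), -2)) = Add(2, Mul(1, -2)) = Add(2, -2) = 0)
Function('V')(N, t) = Mul(-15, t) (Function('V')(N, t) = Add(Mul(t, -15), 0) = Add(Mul(-15, t), 0) = Mul(-15, t))
Pow(Add(Function('V')(66, -56), Function('X')(46)), Rational(1, 2)) = Pow(Add(Mul(-15, -56), 23), Rational(1, 2)) = Pow(Add(840, 23), Rational(1, 2)) = Pow(863, Rational(1, 2))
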